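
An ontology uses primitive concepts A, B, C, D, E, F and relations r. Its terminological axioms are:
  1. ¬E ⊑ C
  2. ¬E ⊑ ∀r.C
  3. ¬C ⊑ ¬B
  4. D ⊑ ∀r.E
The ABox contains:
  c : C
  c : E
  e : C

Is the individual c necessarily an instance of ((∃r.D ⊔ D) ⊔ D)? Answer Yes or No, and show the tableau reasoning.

1. c : ((∃r.D ⊔ D) ⊔ D)?  L(c) = {C, E} ∪ {((∀r.¬D ⊓ ¬D) ⊓ ¬D)}
   open: L(c) ⊇ {C, E, ¬D, ∀r.¬D} — c ∉ ((∃r.D ⊔ D) ⊔ D) possible
2. Hence c : ((∃r.D ⊔ D) ⊔ D): not entailed.

No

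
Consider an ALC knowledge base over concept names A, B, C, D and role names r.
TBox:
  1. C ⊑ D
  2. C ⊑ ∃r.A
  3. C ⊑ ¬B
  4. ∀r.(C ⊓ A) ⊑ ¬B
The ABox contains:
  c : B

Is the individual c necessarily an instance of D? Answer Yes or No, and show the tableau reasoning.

No

1. c : D?  L(c) = {B} ∪ {¬D}
   open: L(c) ⊇ {B, ¬C, ¬D, ∃r.(¬C ⊔ ¬A)} (+ ∃-successors) — c ∉ D possible
2. Hence c : D: not entailed.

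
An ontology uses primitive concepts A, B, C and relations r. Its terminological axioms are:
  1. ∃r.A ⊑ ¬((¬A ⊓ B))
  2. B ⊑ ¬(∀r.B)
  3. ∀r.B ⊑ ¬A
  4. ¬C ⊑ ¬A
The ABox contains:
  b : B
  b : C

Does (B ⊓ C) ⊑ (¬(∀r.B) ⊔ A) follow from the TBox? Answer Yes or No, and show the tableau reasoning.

1. (B ⊓ C) ⊑ (¬(∀r.B) ⊔ A)  ⇔  ((B ⊓ C) ⊓ (∀r.B ⊓ ¬A)) unsat w.r.t. T
   all branches close; clash {B, ¬B} at x₀
2. Hence (B ⊓ C) ⊑ (¬(∀r.B) ⊔ A): entailed.

Yes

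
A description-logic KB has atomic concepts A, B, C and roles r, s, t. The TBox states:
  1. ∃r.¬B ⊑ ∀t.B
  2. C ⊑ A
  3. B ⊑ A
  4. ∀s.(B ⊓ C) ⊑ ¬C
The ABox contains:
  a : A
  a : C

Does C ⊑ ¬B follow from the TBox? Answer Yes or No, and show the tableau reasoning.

No

1. C ⊑ ¬B  ⇔  (C ⊓ B) unsat w.r.t. T
   apply at x₀: C⊑A; B⊑A
   open: L(x₀) ⊇ {A, B, C, ∀r.B, ∃s.(¬B ⊔ ¬C)} (+ ∃-successors)
2. Hence C ⊑ ¬B: not entailed.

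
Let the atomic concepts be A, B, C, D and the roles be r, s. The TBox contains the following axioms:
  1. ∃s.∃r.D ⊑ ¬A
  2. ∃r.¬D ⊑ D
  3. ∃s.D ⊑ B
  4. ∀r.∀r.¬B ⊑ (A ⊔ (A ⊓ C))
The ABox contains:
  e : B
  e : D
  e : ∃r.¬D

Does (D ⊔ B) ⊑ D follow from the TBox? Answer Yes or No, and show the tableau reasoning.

No

1. (D ⊔ B) ⊑ D  ⇔  ((D ⊔ B) ⊓ ¬D) unsat w.r.t. T
   open: L(x₀) ⊇ {B, ¬D, ∀r.D, ∀s.∀r.¬D, ∃r.∃r.B} (+ ∃-successors)
2. Hence (D ⊔ B) ⊑ D: not entailed.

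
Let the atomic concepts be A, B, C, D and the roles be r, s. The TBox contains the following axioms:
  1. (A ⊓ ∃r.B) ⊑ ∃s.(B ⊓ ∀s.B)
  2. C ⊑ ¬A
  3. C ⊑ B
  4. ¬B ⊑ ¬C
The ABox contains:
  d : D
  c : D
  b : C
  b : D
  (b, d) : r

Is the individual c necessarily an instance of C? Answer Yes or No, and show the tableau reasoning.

No

1. c : C?  L(c) = {D} ∪ {¬C}
   open: L(c) ⊇ {D, ¬A, ¬C} — c ∉ C possible
2. Hence c : C: not entailed.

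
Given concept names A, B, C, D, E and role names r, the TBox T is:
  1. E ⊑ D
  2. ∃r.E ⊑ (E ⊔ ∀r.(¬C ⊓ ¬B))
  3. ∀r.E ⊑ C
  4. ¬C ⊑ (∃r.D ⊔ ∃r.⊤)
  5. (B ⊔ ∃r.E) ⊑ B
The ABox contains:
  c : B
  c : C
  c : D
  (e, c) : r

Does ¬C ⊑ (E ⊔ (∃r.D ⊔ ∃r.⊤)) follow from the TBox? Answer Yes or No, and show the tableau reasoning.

1. ¬C ⊑ (E ⊔ (∃r.D ⊔ ∃r.⊤))  ⇔  (¬C ⊓ (¬E ⊓ (∀r.¬D ⊓ ∀r.⊥))) unsat w.r.t. T
   all branches close; clash {C, ¬C} at x₀
2. Hence ¬C ⊑ (E ⊔ (∃r.D ⊔ ∃r.⊤)): entailed.

Yes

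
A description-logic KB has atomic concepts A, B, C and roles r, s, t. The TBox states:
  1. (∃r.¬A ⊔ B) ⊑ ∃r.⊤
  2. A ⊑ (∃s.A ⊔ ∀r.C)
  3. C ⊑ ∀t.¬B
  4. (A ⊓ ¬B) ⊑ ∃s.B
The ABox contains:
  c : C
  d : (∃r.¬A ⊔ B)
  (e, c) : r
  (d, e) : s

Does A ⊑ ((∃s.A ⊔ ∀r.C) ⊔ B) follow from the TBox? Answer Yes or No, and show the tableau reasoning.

Yes

1. A ⊑ ((∃s.A ⊔ ∀r.C) ⊔ B)  ⇔  (A ⊓ ((∀s.¬A ⊓ ∃r.¬C) ⊓ ¬B)) unsat w.r.t. T
   all branches close; clash {C, ¬C} at an ∃-successor
2. Hence A ⊑ ((∃s.A ⊔ ∀r.C) ⊔ B): entailed.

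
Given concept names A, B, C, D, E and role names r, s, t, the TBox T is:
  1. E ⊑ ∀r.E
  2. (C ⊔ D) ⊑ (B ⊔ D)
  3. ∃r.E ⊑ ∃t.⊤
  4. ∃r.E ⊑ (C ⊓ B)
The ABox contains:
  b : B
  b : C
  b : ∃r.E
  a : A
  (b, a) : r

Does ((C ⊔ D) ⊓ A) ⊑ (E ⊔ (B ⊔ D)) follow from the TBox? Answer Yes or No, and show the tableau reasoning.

Yes

1. ((C ⊔ D) ⊓ A) ⊑ (E ⊔ (B ⊔ D))  ⇔  (((C ⊔ D) ⊓ A) ⊓ (¬E ⊓ (¬B ⊓ ¬D))) unsat w.r.t. T
   all branches close; clash {D, ¬D} at x₀
2. Hence ((C ⊔ D) ⊓ A) ⊑ (E ⊔ (B ⊔ D)): entailed.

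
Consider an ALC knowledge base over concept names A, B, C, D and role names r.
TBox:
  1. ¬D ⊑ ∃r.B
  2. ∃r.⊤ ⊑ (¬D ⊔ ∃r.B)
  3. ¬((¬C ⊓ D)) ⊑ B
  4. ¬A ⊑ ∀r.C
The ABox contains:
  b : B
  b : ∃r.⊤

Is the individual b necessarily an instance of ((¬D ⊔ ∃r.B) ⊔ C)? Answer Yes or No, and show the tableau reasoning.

Yes

1. b : ((¬D ⊔ ∃r.B) ⊔ C)?  L(b) = {B, ∃r.⊤} ∪ {((D ⊓ ∀r.¬B) ⊓ ¬C)}
   clash {B, ¬B} at an ∃-successor — b ∈ ((¬D ⊔ ∃r.B) ⊔ C)
2. Hence b : ((¬D ⊔ ∃r.B) ⊔ C): entailed.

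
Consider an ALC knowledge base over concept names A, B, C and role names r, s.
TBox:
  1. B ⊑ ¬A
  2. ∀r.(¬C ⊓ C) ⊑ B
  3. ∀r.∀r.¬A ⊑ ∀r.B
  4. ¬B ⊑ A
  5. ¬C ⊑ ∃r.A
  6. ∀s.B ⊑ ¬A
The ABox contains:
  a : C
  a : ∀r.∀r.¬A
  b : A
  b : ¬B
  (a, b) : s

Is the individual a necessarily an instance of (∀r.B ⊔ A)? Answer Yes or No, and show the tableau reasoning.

1. a : (∀r.B ⊔ A)?  L(a) = {C, ∀r.∀r.¬A} ∪ {(∃r.¬B ⊓ ¬A)}
   clash {A, ¬A} at a — a ∈ (∀r.B ⊔ A)
2. Hence a : (∀r.B ⊔ A): entailed.

Yes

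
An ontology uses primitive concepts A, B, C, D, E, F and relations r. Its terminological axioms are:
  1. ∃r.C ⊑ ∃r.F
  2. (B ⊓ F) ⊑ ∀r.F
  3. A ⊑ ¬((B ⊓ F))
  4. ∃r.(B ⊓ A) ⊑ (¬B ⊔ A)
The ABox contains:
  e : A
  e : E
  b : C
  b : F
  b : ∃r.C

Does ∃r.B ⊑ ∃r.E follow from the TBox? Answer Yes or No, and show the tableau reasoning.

No

1. ∃r.B ⊑ ∃r.E  ⇔  (∃r.B ⊓ ∀r.¬E) unsat w.r.t. T
   open: L(x₀) ⊇ {¬B, ∀r.(¬B ⊔ ¬A), ∀r.¬C, ∀r.¬E, ∃r.B} (+ ∃-successors)
2. Hence ∃r.B ⊑ ∃r.E: not entailed.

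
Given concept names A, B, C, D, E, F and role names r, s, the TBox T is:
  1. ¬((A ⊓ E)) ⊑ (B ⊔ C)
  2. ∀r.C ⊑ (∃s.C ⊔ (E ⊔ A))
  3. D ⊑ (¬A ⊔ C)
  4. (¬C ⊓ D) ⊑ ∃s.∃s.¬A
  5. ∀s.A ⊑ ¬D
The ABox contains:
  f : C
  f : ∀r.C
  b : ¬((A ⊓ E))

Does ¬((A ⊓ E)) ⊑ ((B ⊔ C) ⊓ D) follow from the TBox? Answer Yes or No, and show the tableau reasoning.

No

1. ¬((A ⊓ E)) ⊑ ((B ⊔ C) ⊓ D)  ⇔  ((¬A ⊔ ¬E) ⊓ ((¬B ⊓ ¬C) ⊔ ¬D)) unsat w.r.t. T
   apply at x₀: ¬((A ⊓ E))⊑(B ⊔ C)
   open: L(x₀) ⊇ {B, ¬A, ¬D, ∃r.¬C} (+ ∃-successors)
2. Hence ¬((A ⊓ E)) ⊑ ((B ⊔ C) ⊓ D): not entailed.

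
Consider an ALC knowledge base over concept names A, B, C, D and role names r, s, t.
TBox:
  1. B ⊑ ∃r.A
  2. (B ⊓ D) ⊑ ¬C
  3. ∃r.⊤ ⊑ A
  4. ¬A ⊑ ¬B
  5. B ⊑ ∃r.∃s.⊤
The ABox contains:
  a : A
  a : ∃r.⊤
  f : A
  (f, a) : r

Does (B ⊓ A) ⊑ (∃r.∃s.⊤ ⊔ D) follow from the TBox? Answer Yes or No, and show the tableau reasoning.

1. (B ⊓ A) ⊑ (∃r.∃s.⊤ ⊔ D)  ⇔  ((B ⊓ A) ⊓ (∀r.∀s.⊥ ⊓ ¬D)) unsat w.r.t. T
   all branches close; clash ⊥ at an ∃-successor
2. Hence (B ⊓ A) ⊑ (∃r.∃s.⊤ ⊔ D): entailed.

Yes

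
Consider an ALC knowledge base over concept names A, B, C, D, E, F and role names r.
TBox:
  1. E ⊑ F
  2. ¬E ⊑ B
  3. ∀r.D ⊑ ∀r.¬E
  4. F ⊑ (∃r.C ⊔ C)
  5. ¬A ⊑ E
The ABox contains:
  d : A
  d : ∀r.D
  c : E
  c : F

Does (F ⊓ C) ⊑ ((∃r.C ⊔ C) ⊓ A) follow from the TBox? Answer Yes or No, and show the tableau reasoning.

1. (F ⊓ C) ⊑ ((∃r.C ⊔ C) ⊓ A)  ⇔  ((F ⊓ C) ⊓ ((∀r.¬C ⊓ ¬C) ⊔ ¬A)) unsat w.r.t. T
   apply at x₀: F⊑(∃r.C ⊔ C)
   open: L(x₀) ⊇ {C, E, F, ¬A, ∃r.¬D} (+ ∃-successors)
2. Hence (F ⊓ C) ⊑ ((∃r.C ⊔ C) ⊓ A): not entailed.

No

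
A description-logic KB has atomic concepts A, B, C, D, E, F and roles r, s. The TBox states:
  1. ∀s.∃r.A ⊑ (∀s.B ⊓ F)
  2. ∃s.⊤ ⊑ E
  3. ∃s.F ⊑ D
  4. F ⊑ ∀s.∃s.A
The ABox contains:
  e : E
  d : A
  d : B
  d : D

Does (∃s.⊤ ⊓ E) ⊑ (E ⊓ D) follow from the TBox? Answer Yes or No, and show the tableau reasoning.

1. (∃s.⊤ ⊓ E) ⊑ (E ⊓ D)  ⇔  ((∃s.⊤ ⊓ E) ⊓ (¬E ⊔ ¬D)) unsat w.r.t. T
   open: L(x₀) ⊇ {E, ¬D, ¬F, ∀s.¬F, ∃s.∀r.¬A, …} (+ ∃-successors)
2. Hence (∃s.⊤ ⊓ E) ⊑ (E ⊓ D): not entailed.

No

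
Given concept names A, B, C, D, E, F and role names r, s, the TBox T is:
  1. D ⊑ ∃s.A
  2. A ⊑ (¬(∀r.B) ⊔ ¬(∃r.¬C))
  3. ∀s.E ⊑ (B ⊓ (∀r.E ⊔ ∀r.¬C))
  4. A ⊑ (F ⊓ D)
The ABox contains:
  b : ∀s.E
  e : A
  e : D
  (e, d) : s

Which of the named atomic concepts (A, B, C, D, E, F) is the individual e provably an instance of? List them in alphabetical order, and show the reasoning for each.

1. e : A?  L(e) = {A, D} ∪ {¬A}
   clash {A, ¬A} at e — e ∈ A
2. e : B?  L(e) = {A, D} ∪ {¬B}
   apply at e: D⊑∃s.A; A⊑(¬(∀r.B) ⊔ ¬(∃r.¬C)); A⊑(F ⊓ D)
   open: L(e) ⊇ {A, D, F, ¬B, ∃r.¬B, …} (+ ∃-successors) — e ∉ B possible
3. e : C?  L(e) = {A, D} ∪ {¬C}
   apply at e: D⊑∃s.A; A⊑(¬(∀r.B) ⊔ ¬(∃r.¬C)); A⊑(F ⊓ D)
   open: L(e) ⊇ {A, D, F, ¬C, ∃r.¬B, …} (+ ∃-successors) — e ∉ C possible
4. e : D?  L(e) = {A, D} ∪ {¬D}
   clash {D, ¬D} at e — e ∈ D
5. e : E?  L(e) = {A, D} ∪ {¬E}
   apply at e: D⊑∃s.A; A⊑(¬(∀r.B) ⊔ ¬(∃r.¬C)); A⊑(F ⊓ D)
   open: L(e) ⊇ {A, D, F, ¬E, ∃r.¬B, …} (+ ∃-successors) — e ∉ E possible
6. e : F?  L(e) = {A, D} ∪ {¬F}
   clash {F, ¬F} at e — e ∈ F
7. Entailed for e: {A, D, F}

{A, D, F}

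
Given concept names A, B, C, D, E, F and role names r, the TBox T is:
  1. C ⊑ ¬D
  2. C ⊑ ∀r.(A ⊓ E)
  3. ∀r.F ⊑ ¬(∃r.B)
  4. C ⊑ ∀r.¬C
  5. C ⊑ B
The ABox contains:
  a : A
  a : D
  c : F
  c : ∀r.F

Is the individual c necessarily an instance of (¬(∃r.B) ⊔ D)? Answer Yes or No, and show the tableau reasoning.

1. c : (¬(∃r.B) ⊔ D)?  L(c) = {F, ∀r.F} ∪ {(∃r.B ⊓ ¬D)}
   clash {B, ¬B} at an ∃-successor — c ∈ (¬(∃r.B) ⊔ D)
2. Hence c : (¬(∃r.B) ⊔ D): entailed.

Yes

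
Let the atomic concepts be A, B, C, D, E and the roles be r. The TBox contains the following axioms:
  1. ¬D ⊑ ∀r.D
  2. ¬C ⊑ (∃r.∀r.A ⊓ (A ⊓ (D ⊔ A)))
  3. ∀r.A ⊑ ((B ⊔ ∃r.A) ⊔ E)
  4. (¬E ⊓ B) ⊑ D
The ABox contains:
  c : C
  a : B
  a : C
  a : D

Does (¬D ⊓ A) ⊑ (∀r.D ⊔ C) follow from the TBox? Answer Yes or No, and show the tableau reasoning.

Yes

1. (¬D ⊓ A) ⊑ (∀r.D ⊔ C)  ⇔  ((¬D ⊓ A) ⊓ (∃r.¬D ⊓ ¬C)) unsat w.r.t. T
   all branches close; clash {D, ¬D} at x₀
2. Hence (¬D ⊓ A) ⊑ (∀r.D ⊔ C): entailed.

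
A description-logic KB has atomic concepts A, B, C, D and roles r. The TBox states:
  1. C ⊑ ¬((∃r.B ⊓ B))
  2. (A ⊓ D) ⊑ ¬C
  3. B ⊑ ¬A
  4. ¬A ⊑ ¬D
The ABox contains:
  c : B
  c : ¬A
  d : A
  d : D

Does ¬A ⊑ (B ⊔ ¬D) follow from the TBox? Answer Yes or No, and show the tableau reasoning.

1. ¬A ⊑ (B ⊔ ¬D)  ⇔  (¬A ⊓ (¬B ⊓ D)) unsat w.r.t. T
   all branches close; clash {D, ¬D} at x₀
2. Hence ¬A ⊑ (B ⊔ ¬D): entailed.

Yes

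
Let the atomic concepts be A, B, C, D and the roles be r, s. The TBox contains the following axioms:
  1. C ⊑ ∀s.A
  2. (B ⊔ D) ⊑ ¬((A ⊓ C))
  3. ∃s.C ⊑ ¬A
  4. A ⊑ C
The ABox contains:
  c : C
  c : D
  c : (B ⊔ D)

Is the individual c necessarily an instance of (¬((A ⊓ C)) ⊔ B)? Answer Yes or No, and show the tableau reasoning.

1. c : (¬((A ⊓ C)) ⊔ B)?  L(c) = {C, D, (B ⊔ D)} ∪ {((A ⊓ C) ⊓ ¬B)}
   clash {C, ¬C} at c — c ∈ (¬((A ⊓ C)) ⊔ B)
2. Hence c : (¬((A ⊓ C)) ⊔ B): entailed.

Yes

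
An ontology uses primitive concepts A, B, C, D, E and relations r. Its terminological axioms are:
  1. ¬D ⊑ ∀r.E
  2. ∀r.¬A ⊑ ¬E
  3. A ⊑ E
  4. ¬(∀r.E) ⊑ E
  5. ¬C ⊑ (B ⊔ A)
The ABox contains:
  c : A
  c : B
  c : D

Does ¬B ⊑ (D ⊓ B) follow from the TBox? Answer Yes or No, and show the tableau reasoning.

No

1. ¬B ⊑ (D ⊓ B)  ⇔  (¬B ⊓ (¬D ⊔ ¬B)) unsat w.r.t. T
   open: L(x₀) ⊇ {C, D, ¬A, ¬B, ∀r.E, …} (+ ∃-successors)
2. Hence ¬B ⊑ (D ⊓ B): not entailed.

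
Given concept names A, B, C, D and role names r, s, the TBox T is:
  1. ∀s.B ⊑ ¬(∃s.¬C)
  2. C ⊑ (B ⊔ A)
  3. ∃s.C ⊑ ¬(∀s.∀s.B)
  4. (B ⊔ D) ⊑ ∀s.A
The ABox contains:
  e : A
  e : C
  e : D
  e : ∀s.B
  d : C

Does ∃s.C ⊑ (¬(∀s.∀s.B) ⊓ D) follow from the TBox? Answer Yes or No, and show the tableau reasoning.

1. ∃s.C ⊑ (¬(∀s.∀s.B) ⊓ D)  ⇔  (∃s.C ⊓ (∀s.∀s.B ⊔ ¬D)) unsat w.r.t. T
   apply at x₀: ∃s.C⊑¬(∀s.∀s.B)
   open: L(x₀) ⊇ {¬B, ¬C, ¬D, ∃s.C, ∃s.¬B, …} (+ ∃-successors)
2. Hence ∃s.C ⊑ (¬(∀s.∀s.B) ⊓ D): not entailed.

No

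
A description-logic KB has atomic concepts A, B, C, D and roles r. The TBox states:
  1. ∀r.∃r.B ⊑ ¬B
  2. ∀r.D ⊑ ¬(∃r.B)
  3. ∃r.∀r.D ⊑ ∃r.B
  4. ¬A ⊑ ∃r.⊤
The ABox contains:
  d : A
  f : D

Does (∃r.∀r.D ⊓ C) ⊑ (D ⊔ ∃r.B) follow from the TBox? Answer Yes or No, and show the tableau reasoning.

Yes

1. (∃r.∀r.D ⊓ C) ⊑ (D ⊔ ∃r.B)  ⇔  ((∃r.∀r.D ⊓ C) ⊓ (¬D ⊓ ∀r.¬B)) unsat w.r.t. T
   all branches close; clash {B, ¬B} at an ∃-successor
2. Hence (∃r.∀r.D ⊓ C) ⊑ (D ⊔ ∃r.B): entailed.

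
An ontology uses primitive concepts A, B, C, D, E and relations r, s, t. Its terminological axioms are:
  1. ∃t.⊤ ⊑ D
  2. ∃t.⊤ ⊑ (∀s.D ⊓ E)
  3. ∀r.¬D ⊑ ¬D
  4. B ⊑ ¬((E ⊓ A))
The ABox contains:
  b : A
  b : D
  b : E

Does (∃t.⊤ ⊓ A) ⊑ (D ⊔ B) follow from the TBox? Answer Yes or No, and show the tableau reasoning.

1. (∃t.⊤ ⊓ A) ⊑ (D ⊔ B)  ⇔  ((∃t.⊤ ⊓ A) ⊓ (¬D ⊓ ¬B)) unsat w.r.t. T
   all branches close; clash {D, ¬D} at x₀
2. Hence (∃t.⊤ ⊓ A) ⊑ (D ⊔ B): entailed.

Yes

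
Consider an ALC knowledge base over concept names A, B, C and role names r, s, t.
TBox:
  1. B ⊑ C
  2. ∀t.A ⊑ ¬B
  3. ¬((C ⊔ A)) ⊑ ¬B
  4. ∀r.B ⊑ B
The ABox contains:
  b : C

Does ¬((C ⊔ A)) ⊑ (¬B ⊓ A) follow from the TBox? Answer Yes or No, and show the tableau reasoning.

1. ¬((C ⊔ A)) ⊑ (¬B ⊓ A)  ⇔  ((¬C ⊓ ¬A) ⊓ (B ⊔ ¬A)) unsat w.r.t. T
   apply at x₀: ¬((C ⊔ A))⊑¬B
   open: L(x₀) ⊇ {¬A, ¬B, ¬C, ∃r.¬B} (+ ∃-successors)
2. Hence ¬((C ⊔ A)) ⊑ (¬B ⊓ A): not entailed.

No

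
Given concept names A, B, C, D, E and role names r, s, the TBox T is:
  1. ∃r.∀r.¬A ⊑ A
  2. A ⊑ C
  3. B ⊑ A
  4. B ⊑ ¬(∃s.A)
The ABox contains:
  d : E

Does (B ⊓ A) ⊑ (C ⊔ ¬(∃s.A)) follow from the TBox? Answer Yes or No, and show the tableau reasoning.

1. (B ⊓ A) ⊑ (C ⊔ ¬(∃s.A))  ⇔  ((B ⊓ A) ⊓ (¬C ⊓ ∃s.A)) unsat w.r.t. T
   all branches close; clash {C, ¬C} at x₀
2. Hence (B ⊓ A) ⊑ (C ⊔ ¬(∃s.A)): entailed.

Yes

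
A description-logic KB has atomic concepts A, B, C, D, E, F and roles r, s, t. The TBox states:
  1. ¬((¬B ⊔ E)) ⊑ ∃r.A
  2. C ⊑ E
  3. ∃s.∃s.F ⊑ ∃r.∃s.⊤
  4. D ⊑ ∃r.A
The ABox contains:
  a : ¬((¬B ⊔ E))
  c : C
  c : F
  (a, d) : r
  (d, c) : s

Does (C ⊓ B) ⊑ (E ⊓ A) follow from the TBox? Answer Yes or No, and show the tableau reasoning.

1. (C ⊓ B) ⊑ (E ⊓ A)  ⇔  ((C ⊓ B) ⊓ (¬E ⊔ ¬A)) unsat w.r.t. T
   apply at x₀: C⊑E
   open: L(x₀) ⊇ {B, C, E, ¬A, ¬D, …}
2. Hence (C ⊓ B) ⊑ (E ⊓ A): not entailed.

No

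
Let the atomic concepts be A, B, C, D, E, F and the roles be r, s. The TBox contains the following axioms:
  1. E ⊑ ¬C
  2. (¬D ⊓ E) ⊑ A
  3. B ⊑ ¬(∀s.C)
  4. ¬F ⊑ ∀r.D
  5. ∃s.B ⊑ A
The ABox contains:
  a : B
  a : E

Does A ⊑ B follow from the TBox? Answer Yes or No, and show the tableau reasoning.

1. A ⊑ B  ⇔  (A ⊓ ¬B) unsat w.r.t. T
   open: L(x₀) ⊇ {A, F, ¬B, ¬E}
2. Hence A ⊑ B: not entailed.

No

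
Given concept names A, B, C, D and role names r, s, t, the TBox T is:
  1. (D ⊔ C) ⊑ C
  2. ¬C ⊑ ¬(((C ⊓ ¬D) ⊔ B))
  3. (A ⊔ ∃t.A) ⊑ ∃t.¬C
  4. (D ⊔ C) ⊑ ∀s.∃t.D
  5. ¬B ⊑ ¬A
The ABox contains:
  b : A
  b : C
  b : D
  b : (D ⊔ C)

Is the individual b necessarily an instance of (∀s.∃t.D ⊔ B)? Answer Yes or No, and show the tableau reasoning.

Yes

1. b : (∀s.∃t.D ⊔ B)?  L(b) = {A, C, D, (D ⊔ C)} ∪ {(∃s.∀t.¬D ⊓ ¬B)}
   clash {A, ¬A} at b — b ∈ (∀s.∃t.D ⊔ B)
2. Hence b : (∀s.∃t.D ⊔ B): entailed.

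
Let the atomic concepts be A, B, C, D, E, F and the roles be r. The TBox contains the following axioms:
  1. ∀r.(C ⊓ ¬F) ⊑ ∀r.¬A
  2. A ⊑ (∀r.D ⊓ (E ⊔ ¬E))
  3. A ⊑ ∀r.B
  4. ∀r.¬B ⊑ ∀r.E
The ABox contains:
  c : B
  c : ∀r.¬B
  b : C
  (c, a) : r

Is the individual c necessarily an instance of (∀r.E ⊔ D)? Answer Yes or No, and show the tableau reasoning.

1. c : (∀r.E ⊔ D)?  L(c) = {B, ∀r.¬B} ∪ {(∃r.¬E ⊓ ¬D)}
   clash {B, ¬B} at a — c ∈ (∀r.E ⊔ D)
2. Hence c : (∀r.E ⊔ D): entailed.

Yes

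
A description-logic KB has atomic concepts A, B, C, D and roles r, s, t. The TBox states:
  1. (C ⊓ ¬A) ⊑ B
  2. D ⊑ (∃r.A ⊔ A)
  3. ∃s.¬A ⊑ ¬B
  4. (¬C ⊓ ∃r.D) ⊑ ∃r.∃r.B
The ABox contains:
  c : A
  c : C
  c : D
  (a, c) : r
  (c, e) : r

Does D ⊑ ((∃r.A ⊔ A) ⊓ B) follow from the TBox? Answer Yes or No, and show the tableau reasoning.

No

1. D ⊑ ((∃r.A ⊔ A) ⊓ B)  ⇔  (D ⊓ ((∀r.¬A ⊓ ¬A) ⊔ ¬B)) unsat w.r.t. T
   apply at x₀: D⊑(∃r.A ⊔ A)
   open: L(x₀) ⊇ {D, ¬B, ¬C, ∀r.¬D, ∀s.A, …} (+ ∃-successors)
2. Hence D ⊑ ((∃r.A ⊔ A) ⊓ B): not entailed.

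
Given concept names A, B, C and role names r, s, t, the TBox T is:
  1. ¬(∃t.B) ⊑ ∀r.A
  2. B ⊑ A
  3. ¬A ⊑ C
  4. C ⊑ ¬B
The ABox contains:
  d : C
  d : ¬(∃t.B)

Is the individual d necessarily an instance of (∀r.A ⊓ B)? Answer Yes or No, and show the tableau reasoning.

No

1. d : (∀r.A ⊓ B)?  L(d) = {C, ¬(∃t.B)} ∪ {(∃r.¬A ⊔ ¬B)}
   apply at d: ¬(∃t.B)⊑∀r.A; C⊑¬B
   open: L(d) ⊇ {C, ¬B, ∀r.A, ∀t.¬B} — d ∉ (∀r.A ⊓ B) possible
2. Hence d : (∀r.A ⊓ B): not entailed.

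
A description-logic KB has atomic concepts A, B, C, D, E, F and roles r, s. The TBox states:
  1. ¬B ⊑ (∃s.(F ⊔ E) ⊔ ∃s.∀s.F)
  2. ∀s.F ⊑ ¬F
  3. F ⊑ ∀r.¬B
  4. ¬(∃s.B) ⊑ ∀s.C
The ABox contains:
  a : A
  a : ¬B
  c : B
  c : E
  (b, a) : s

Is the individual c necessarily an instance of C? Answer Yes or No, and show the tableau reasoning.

1. c : C?  L(c) = {B, E} ∪ {¬C}
   open: L(c) ⊇ {B, E, ¬C, ¬F, ∃s.B} (+ ∃-successors) — c ∉ C possible
2. Hence c : C: not entailed.

No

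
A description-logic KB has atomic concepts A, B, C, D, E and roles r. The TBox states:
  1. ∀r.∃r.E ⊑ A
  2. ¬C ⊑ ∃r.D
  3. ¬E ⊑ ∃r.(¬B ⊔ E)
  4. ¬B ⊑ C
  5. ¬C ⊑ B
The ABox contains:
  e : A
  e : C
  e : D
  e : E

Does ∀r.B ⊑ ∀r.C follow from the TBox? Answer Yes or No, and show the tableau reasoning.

No

1. ∀r.B ⊑ ∀r.C  ⇔  (∀r.B ⊓ ∃r.¬C) unsat w.r.t. T
   open: L(x₀) ⊇ {B, C, E, ∀r.B, ∃r.¬C, …} (+ ∃-successors)
2. Hence ∀r.B ⊑ ∀r.C: not entailed.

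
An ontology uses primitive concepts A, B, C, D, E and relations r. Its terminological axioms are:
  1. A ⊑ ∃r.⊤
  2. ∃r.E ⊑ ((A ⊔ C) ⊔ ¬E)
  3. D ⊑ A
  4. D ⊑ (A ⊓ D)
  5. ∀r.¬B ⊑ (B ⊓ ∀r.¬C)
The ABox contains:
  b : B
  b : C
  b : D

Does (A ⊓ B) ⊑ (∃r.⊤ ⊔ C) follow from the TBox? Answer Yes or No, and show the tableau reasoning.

1. (A ⊓ B) ⊑ (∃r.⊤ ⊔ C)  ⇔  ((A ⊓ B) ⊓ (∀r.⊥ ⊓ ¬C)) unsat w.r.t. T
   all branches close; clash ⊥ at an ∃-successor
2. Hence (A ⊓ B) ⊑ (∃r.⊤ ⊔ C): entailed.

Yes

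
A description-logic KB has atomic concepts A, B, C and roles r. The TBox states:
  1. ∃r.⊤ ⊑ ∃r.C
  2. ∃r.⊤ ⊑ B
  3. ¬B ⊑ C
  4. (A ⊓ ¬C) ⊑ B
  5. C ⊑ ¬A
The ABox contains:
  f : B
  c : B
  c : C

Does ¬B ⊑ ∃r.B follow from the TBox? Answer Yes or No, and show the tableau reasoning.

1. ¬B ⊑ ∃r.B  ⇔  (¬B ⊓ ∀r.¬B) unsat w.r.t. T
   apply at x₀: ¬B⊑C
   open: L(x₀) ⊇ {C, ¬A, ¬B, ∀r.¬B, ∀r.⊥}
2. Hence ¬B ⊑ ∃r.B: not entailed.

No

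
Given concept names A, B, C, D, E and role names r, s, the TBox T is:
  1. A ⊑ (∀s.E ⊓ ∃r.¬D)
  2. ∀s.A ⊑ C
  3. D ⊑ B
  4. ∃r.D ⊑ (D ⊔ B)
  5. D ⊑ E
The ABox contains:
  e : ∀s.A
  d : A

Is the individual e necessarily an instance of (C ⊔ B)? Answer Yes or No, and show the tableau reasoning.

1. e : (C ⊔ B)?  L(e) = {∀s.A} ∪ {(¬C ⊓ ¬B)}
   clash {B, ¬B} at e — e ∈ (C ⊔ B)
2. Hence e : (C ⊔ B): entailed.

Yes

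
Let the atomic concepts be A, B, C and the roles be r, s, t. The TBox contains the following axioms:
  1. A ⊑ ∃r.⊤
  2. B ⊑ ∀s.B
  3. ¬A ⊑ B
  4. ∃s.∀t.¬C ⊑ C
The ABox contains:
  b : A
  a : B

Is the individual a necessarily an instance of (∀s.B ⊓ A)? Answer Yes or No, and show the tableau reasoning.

No

1. a : (∀s.B ⊓ A)?  L(a) = {B} ∪ {(∃s.¬B ⊔ ¬A)}
   apply at a: B⊑∀s.B
   open: L(a) ⊇ {B, ¬A, ∀s.B, ∀s.∃t.C} — a ∉ (∀s.B ⊓ A) possible
2. Hence a : (∀s.B ⊓ A): not entailed.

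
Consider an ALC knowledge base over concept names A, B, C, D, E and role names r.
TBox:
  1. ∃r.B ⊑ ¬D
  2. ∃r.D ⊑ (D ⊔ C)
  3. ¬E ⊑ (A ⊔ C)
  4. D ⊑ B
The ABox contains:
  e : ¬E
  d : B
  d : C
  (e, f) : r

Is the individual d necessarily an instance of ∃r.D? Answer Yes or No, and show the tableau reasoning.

No

1. d : ∃r.D?  L(d) = {B, C} ∪ {∀r.¬D}
   open: L(d) ⊇ {B, C, E, ∀r.¬B, ∀r.¬D} — d ∉ ∃r.D possible
2. Hence d : ∃r.D: not entailed.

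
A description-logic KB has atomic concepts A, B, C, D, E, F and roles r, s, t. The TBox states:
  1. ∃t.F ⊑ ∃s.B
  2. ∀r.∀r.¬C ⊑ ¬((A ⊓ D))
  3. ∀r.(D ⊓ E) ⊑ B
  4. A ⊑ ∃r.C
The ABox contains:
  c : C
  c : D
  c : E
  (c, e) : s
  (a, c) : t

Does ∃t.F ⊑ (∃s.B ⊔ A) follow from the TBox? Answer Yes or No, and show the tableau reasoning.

1. ∃t.F ⊑ (∃s.B ⊔ A)  ⇔  (∃t.F ⊓ (∀s.¬B ⊓ ¬A)) unsat w.r.t. T
   all branches close; clash {B, ¬B} at an ∃-successor
2. Hence ∃t.F ⊑ (∃s.B ⊔ A): entailed.

Yes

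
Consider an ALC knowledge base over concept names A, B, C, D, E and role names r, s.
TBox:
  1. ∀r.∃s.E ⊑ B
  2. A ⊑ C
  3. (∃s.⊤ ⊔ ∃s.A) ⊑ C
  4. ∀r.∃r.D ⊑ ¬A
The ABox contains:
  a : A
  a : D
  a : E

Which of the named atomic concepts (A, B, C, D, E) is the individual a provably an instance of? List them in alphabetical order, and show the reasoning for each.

1. a : A?  L(a) = {A, D, E} ∪ {¬A}
   clash {A, ¬A} at a — a ∈ A
2. a : B?  L(a) = {A, D, E} ∪ {¬B}
   apply at a: A⊑C
   open: L(a) ⊇ {A, C, D, E, ¬B, …} (+ ∃-successors) — a ∉ B possible
3. a : C?  L(a) = {A, D, E} ∪ {¬C}
   clash {C, ¬C} at a — a ∈ C
4. a : D?  L(a) = {A, D, E} ∪ {¬D}
   clash {D, ¬D} at a — a ∈ D
5. a : E?  L(a) = {A, D, E} ∪ {¬E}
   clash {E, ¬E} at a — a ∈ E
6. Entailed for a: {A, C, D, E}

{A, C, D, E}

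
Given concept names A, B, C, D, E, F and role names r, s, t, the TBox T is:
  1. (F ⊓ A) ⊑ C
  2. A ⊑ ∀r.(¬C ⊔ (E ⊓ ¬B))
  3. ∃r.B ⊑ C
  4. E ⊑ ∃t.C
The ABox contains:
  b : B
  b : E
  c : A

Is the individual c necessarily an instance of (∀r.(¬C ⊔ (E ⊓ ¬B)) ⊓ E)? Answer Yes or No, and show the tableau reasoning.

1. c : (∀r.(¬C ⊔ (E ⊓ ¬B)) ⊓ E)?  L(c) = {A} ∪ {(∃r.(C ⊓ (¬E ⊔ B)) ⊔ ¬E)}
   apply at c: A⊑∀r.(¬C ⊔ (E ⊓ ¬B))
   open: L(c) ⊇ {A, ¬E, ¬F, ∀r.(¬C ⊔ (E ⊓ ¬B)), ∀r.¬B} — c ∉ (∀r.(¬C ⊔ (E ⊓ ¬B)) ⊓ E) possible
2. Hence c : (∀r.(¬C ⊔ (E ⊓ ¬B)) ⊓ E): not entailed.

No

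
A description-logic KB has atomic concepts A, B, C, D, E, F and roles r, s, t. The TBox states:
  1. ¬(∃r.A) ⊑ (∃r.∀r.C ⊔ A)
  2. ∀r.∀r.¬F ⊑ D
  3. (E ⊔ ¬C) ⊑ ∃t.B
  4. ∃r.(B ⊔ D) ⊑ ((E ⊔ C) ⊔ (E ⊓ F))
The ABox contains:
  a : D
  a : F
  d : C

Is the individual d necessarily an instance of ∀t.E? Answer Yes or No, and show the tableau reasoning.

No

1. d : ∀t.E?  L(d) = {C} ∪ {∃t.¬E}
   open: L(d) ⊇ {C, ¬E, ∀r.(¬B ⊓ ¬D), ∃r.A, ∃r.∃r.F, …} (+ ∃-successors) — d ∉ ∀t.E possible
2. Hence d : ∀t.E: not entailed.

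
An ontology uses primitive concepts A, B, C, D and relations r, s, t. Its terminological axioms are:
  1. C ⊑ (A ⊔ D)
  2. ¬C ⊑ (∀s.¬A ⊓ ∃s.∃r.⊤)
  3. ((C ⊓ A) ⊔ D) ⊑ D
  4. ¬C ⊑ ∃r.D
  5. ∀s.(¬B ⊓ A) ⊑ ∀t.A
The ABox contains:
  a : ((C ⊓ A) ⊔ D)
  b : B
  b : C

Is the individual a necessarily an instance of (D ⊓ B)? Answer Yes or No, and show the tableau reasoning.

No

1. a : (D ⊓ B)?  L(a) = {((C ⊓ A) ⊔ D)} ∪ {(¬D ⊔ ¬B)}
   apply at a: ((C ⊓ A) ⊔ D)⊑D
   open: L(a) ⊇ {A, C, D, ¬B, ∃s.(B ⊔ ¬A)} (+ ∃-successors) — a ∉ (D ⊓ B) possible
2. Hence a : (D ⊓ B): not entailed.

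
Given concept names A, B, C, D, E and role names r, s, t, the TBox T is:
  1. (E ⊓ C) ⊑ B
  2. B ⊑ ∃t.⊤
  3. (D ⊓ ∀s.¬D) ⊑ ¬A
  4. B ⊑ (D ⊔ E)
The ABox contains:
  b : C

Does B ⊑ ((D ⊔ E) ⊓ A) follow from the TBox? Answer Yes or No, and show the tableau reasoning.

1. B ⊑ ((D ⊔ E) ⊓ A)  ⇔  (B ⊓ ((¬D ⊓ ¬E) ⊔ ¬A)) unsat w.r.t. T
   apply at x₀: B⊑∃t.⊤; B⊑(D ⊔ E)
   open: L(x₀) ⊇ {B, D, ¬A, ∃t.⊤} (+ ∃-successors)
2. Hence B ⊑ ((D ⊔ E) ⊓ A): not entailed.

No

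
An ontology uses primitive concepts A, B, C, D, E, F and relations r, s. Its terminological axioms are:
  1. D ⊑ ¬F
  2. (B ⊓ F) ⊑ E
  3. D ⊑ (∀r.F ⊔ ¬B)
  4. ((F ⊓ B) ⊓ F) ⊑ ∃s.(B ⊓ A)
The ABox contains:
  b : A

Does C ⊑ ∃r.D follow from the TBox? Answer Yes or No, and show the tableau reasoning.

1. C ⊑ ∃r.D  ⇔  (C ⊓ ∀r.¬D) unsat w.r.t. T
   open: L(x₀) ⊇ {C, ¬B, ¬D, ∀r.¬D}
2. Hence C ⊑ ∃r.D: not entailed.

No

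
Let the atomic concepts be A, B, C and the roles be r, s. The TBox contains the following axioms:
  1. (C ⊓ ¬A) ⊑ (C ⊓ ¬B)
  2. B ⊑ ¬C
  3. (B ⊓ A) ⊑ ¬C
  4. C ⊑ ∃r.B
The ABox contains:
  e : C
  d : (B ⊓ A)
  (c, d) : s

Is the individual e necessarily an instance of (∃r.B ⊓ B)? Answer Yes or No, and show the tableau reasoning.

No

1. e : (∃r.B ⊓ B)?  L(e) = {C} ∪ {(∀r.¬B ⊔ ¬B)}
   apply at e: C⊑∃r.B
   open: L(e) ⊇ {A, C, ¬B, ∃r.B} (+ ∃-successors) — e ∉ (∃r.B ⊓ B) possible
2. Hence e : (∃r.B ⊓ B): not entailed.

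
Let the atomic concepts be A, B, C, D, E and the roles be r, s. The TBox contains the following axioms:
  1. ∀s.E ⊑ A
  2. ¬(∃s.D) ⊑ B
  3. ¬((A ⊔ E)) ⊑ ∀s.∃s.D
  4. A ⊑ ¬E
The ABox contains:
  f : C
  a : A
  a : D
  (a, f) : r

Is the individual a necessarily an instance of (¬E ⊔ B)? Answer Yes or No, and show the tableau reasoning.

1. a : (¬E ⊔ B)?  L(a) = {A, D} ∪ {(E ⊓ ¬B)}
   clash {E, ¬E} at a — a ∈ (¬E ⊔ B)
2. Hence a : (¬E ⊔ B): entailed.

Yes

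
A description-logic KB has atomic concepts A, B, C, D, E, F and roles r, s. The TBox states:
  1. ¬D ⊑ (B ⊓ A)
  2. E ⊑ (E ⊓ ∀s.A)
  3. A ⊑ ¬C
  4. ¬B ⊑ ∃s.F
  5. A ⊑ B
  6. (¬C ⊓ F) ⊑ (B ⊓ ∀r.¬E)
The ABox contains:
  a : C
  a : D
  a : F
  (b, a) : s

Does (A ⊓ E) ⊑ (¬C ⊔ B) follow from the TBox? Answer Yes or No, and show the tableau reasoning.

1. (A ⊓ E) ⊑ (¬C ⊔ B)  ⇔  ((A ⊓ E) ⊓ (C ⊓ ¬B)) unsat w.r.t. T
   all branches close; clash {B, ¬B} at x₀
2. Hence (A ⊓ E) ⊑ (¬C ⊔ B): entailed.

Yes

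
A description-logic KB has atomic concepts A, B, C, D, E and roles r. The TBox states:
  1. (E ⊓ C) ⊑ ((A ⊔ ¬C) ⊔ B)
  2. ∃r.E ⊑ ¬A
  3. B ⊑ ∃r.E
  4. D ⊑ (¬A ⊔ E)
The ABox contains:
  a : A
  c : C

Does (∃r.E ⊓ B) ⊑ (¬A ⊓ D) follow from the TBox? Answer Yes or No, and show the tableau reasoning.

1. (∃r.E ⊓ B) ⊑ (¬A ⊓ D)  ⇔  ((∃r.E ⊓ B) ⊓ (A ⊔ ¬D)) unsat w.r.t. T
   apply at x₀: ∃r.E⊑¬A
   open: L(x₀) ⊇ {B, ¬A, ¬D, ¬E, ∃r.E} (+ ∃-successors)
2. Hence (∃r.E ⊓ B) ⊑ (¬A ⊓ D): not entailed.

No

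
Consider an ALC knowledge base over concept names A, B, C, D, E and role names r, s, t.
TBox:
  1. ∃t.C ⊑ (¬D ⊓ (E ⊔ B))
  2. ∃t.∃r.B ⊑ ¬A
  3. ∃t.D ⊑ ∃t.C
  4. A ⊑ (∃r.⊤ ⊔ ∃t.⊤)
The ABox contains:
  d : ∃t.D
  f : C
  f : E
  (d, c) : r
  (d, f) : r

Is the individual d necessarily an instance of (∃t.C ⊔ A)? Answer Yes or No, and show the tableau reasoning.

Yes

1. d : (∃t.C ⊔ A)?  L(d) = {∃t.D} ∪ {(∀t.¬C ⊓ ¬A)}
   clash {C, ¬C} at an ∃-successor — d ∈ (∃t.C ⊔ A)
2. Hence d : (∃t.C ⊔ A): entailed.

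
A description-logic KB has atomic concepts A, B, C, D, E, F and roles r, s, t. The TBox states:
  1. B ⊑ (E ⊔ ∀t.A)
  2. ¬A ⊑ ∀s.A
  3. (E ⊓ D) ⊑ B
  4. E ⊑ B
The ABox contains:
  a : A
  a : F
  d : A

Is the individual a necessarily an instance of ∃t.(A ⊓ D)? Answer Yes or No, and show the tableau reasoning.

No

1. a : ∃t.(A ⊓ D)?  L(a) = {A, F} ∪ {∀t.(¬A ⊔ ¬D)}
   open: L(a) ⊇ {A, F, ¬B, ¬E, ∀t.(¬A ⊔ ¬D)} — a ∉ ∃t.(A ⊓ D) possible
2. Hence a : ∃t.(A ⊓ D): not entailed.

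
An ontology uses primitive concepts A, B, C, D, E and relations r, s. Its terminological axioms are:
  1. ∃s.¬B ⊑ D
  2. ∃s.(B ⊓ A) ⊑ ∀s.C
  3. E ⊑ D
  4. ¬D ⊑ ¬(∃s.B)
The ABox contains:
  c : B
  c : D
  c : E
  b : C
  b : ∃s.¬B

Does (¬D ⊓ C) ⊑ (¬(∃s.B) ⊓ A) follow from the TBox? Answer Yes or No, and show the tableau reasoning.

No

1. (¬D ⊓ C) ⊑ (¬(∃s.B) ⊓ A)  ⇔  ((¬D ⊓ C) ⊓ (∃s.B ⊔ ¬A)) unsat w.r.t. T
   apply at x₀: ¬D⊑¬(∃s.B)
   open: L(x₀) ⊇ {C, ¬A, ¬D, ¬E, ∀s.(¬B ⊔ ¬A), …}
2. Hence (¬D ⊓ C) ⊑ (¬(∃s.B) ⊓ A): not entailed.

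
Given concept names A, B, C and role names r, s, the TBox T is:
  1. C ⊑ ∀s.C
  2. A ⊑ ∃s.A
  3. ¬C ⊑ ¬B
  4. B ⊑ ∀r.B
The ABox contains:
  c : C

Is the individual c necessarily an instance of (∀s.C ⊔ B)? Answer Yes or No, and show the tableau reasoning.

Yes

1. c : (∀s.C ⊔ B)?  L(c) = {C} ∪ {(∃s.¬C ⊓ ¬B)}
   clash {C, ¬C} at an ∃-successor — c ∈ (∀s.C ⊔ B)
2. Hence c : (∀s.C ⊔ B): entailed.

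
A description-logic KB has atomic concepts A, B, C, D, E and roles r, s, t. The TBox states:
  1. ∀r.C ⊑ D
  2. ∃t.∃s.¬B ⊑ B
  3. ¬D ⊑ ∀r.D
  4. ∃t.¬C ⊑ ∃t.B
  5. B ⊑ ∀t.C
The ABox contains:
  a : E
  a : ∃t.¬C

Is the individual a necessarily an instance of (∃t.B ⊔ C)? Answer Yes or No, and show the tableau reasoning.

1. a : (∃t.B ⊔ C)?  L(a) = {E, ∃t.¬C} ∪ {(∀t.¬B ⊓ ¬C)}
   clash {C, ¬C} at an ∃-successor — a ∈ (∃t.B ⊔ C)
2. Hence a : (∃t.B ⊔ C): entailed.

Yes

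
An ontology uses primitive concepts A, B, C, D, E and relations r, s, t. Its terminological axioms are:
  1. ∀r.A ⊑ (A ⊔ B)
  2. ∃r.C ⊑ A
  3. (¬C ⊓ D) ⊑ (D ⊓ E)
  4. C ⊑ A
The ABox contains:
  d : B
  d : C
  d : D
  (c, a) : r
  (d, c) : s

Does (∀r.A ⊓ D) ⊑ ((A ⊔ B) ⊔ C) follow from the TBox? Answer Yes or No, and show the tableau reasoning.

1. (∀r.A ⊓ D) ⊑ ((A ⊔ B) ⊔ C)  ⇔  ((∀r.A ⊓ D) ⊓ ((¬A ⊓ ¬B) ⊓ ¬C)) unsat w.r.t. T
   all branches close; clash {A, ¬A} at x₀
2. Hence (∀r.A ⊓ D) ⊑ ((A ⊔ B) ⊔ C): entailed.

Yes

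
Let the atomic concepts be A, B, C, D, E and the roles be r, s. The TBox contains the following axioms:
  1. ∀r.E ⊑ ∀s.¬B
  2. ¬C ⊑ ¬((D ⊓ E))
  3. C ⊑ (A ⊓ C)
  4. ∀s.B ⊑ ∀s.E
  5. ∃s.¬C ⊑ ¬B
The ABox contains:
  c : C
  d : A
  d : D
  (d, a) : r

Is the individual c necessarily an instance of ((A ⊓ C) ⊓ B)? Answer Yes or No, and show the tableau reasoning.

No

1. c : ((A ⊓ C) ⊓ B)?  L(c) = {C} ∪ {((¬A ⊔ ¬C) ⊔ ¬B)}
   apply at c: C⊑(A ⊓ C)
   open: L(c) ⊇ {A, C, ¬B, ∀s.C, ∃r.¬E, …} (+ ∃-successors) — c ∉ ((A ⊓ C) ⊓ B) possible
2. Hence c : ((A ⊓ C) ⊓ B): not entailed.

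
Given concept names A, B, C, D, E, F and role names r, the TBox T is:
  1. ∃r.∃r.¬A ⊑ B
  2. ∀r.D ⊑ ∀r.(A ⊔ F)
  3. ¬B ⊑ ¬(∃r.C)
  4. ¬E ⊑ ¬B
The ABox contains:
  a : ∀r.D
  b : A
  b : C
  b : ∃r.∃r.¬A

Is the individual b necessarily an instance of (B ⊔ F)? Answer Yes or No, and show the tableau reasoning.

1. b : (B ⊔ F)?  L(b) = {A, C, ∃r.∃r.¬A} ∪ {(¬B ⊓ ¬F)}
   clash {B, ¬B} at b — b ∈ (B ⊔ F)
2. Hence b : (B ⊔ F): entailed.

Yes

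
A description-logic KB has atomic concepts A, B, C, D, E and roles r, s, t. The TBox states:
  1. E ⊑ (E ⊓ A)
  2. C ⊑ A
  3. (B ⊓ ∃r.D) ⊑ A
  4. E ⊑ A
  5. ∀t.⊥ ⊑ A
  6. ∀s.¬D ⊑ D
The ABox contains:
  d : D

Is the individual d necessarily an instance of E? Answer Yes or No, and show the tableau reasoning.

No

1. d : E?  L(d) = {D} ∪ {¬E}
   open: L(d) ⊇ {D, ¬B, ¬C, ¬E, ∃t.⊤} (+ ∃-successors) — d ∉ E possible
2. Hence d : E: not entailed.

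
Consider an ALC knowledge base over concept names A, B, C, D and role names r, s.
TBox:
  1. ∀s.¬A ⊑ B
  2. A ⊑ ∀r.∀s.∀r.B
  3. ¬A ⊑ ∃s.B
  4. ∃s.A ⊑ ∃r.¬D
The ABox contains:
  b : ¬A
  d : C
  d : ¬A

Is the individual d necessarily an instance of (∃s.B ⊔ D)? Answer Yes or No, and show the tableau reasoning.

Yes

1. d : (∃s.B ⊔ D)?  L(d) = {C, ¬A} ∪ {(∀s.¬B ⊓ ¬D)}
   clash {B, ¬B} at an ∃-successor — d ∈ (∃s.B ⊔ D)
2. Hence d : (∃s.B ⊔ D): entailed.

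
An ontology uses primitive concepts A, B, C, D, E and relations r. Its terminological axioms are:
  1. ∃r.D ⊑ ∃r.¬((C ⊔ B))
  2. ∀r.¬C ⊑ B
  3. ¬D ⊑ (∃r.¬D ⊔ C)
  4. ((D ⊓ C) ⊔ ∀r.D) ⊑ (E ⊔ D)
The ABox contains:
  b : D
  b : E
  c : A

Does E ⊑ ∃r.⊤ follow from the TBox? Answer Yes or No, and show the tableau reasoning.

1. E ⊑ ∃r.⊤  ⇔  (E ⊓ ∀r.⊥) unsat w.r.t. T
   open: L(x₀) ⊇ {B, D, E, ∀r.¬D, ∀r.⊥}
2. Hence E ⊑ ∃r.⊤: not entailed.

No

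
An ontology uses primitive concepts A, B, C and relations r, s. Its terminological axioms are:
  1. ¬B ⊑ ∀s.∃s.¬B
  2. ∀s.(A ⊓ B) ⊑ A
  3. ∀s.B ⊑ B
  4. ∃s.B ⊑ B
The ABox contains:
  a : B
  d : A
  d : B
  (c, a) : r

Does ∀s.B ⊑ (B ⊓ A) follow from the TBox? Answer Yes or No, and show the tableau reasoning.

1. ∀s.B ⊑ (B ⊓ A)  ⇔  (∀s.B ⊓ (¬B ⊔ ¬A)) unsat w.r.t. T
   apply at x₀: ∀s.B⊑B
   open: L(x₀) ⊇ {B, ¬A, ∀s.B, ∃s.(¬A ⊔ ¬B)} (+ ∃-successors)
2. Hence ∀s.B ⊑ (B ⊓ A): not entailed.

No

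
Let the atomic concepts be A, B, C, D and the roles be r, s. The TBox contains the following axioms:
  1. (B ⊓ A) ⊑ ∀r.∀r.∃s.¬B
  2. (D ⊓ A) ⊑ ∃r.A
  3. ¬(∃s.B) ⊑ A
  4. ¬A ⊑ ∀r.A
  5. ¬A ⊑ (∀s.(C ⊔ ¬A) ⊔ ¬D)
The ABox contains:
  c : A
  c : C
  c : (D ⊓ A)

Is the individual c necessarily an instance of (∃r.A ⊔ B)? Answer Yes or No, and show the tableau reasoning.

Yes

1. c : (∃r.A ⊔ B)?  L(c) = {A, C, (D ⊓ A)} ∪ {(∀r.¬A ⊓ ¬B)}
   clash {A, ¬A} at an ∃-successor — c ∈ (∃r.A ⊔ B)
2. Hence c : (∃r.A ⊔ B): entailed.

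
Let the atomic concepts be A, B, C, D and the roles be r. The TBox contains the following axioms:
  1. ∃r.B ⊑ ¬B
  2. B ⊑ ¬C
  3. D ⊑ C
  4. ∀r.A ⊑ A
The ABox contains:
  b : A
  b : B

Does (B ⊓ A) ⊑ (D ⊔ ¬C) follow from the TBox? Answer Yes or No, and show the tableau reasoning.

Yes

1. (B ⊓ A) ⊑ (D ⊔ ¬C)  ⇔  ((B ⊓ A) ⊓ (¬D ⊓ C)) unsat w.r.t. T
   all branches close; clash {C, ¬C} at x₀
2. Hence (B ⊓ A) ⊑ (D ⊔ ¬C): entailed.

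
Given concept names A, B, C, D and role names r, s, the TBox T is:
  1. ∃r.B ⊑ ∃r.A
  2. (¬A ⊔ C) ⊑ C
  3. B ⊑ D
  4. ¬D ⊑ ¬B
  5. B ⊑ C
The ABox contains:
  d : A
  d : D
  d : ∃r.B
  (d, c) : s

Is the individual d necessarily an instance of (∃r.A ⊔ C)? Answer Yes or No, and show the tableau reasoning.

1. d : (∃r.A ⊔ C)?  L(d) = {A, D, ∃r.B} ∪ {(∀r.¬A ⊓ ¬C)}
   clash {C, ¬C} at d — d ∈ (∃r.A ⊔ C)
2. Hence d : (∃r.A ⊔ C): entailed.

Yes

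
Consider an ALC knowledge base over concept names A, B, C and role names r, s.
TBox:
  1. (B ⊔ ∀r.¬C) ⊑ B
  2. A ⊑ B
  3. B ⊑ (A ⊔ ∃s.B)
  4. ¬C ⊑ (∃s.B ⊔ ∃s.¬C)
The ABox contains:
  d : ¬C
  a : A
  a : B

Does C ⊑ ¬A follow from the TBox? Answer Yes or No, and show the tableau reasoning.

1. C ⊑ ¬A  ⇔  (C ⊓ A) unsat w.r.t. T
   apply at x₀: A⊑B
   open: L(x₀) ⊇ {A, B, C}
2. Hence C ⊑ ¬A: not entailed.

No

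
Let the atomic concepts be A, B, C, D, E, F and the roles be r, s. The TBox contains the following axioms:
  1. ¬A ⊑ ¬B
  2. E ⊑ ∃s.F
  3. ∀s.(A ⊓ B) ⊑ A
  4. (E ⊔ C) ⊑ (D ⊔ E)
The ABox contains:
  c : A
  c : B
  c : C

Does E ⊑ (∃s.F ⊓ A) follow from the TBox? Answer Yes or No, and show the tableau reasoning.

No

1. E ⊑ (∃s.F ⊓ A)  ⇔  (E ⊓ (∀s.¬F ⊔ ¬A)) unsat w.r.t. T
   apply at x₀: E⊑∃s.F
   open: L(x₀) ⊇ {E, ¬A, ¬B, ∃s.(¬A ⊔ ¬B), ∃s.F} (+ ∃-successors)
2. Hence E ⊑ (∃s.F ⊓ A): not entailed.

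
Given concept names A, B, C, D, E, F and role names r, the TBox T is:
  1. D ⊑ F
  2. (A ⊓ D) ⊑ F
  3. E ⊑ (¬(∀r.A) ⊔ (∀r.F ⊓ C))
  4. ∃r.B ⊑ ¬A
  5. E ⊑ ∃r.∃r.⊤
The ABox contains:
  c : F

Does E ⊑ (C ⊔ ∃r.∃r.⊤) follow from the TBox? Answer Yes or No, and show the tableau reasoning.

Yes

1. E ⊑ (C ⊔ ∃r.∃r.⊤)  ⇔  (E ⊓ (¬C ⊓ ∀r.∀r.⊥)) unsat w.r.t. T
   all branches close; clash {C, ¬C} at x₀
2. Hence E ⊑ (C ⊔ ∃r.∃r.⊤): entailed.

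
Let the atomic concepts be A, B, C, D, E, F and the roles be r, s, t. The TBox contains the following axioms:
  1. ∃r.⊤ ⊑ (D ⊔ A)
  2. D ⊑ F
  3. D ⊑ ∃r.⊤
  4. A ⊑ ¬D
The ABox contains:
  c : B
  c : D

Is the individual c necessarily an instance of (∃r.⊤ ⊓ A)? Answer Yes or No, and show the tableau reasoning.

1. c : (∃r.⊤ ⊓ A)?  L(c) = {B, D} ∪ {(∀r.⊥ ⊔ ¬A)}
   apply at c: D⊑F; D⊑∃r.⊤
   open: L(c) ⊇ {B, D, F, ¬A, ∃r.⊤} (+ ∃-successors) — c ∉ (∃r.⊤ ⊓ A) possible
2. Hence c : (∃r.⊤ ⊓ A): not entailed.

No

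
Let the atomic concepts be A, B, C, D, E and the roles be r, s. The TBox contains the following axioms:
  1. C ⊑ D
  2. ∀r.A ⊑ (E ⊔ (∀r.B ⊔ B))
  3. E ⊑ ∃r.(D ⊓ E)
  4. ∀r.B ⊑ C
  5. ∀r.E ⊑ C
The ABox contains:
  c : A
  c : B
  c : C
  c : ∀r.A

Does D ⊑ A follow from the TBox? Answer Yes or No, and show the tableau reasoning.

1. D ⊑ A  ⇔  (D ⊓ ¬A) unsat w.r.t. T
   open: L(x₀) ⊇ {D, ¬A, ¬E, ∃r.¬A, ∃r.¬B, …} (+ ∃-successors)
2. Hence D ⊑ A: not entailed.

No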